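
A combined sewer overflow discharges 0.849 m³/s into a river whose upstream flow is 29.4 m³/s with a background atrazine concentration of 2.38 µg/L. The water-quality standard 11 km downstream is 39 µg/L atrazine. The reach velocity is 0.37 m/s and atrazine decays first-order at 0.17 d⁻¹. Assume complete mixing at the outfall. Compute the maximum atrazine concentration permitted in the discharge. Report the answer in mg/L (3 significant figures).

1.39 mg/L

2.38 µg/L = 0.00238 mg/L.
39 µg/L = 0.039 mg/L.
Travel time to the compliance point: t = 1.1e+04/0.37 = 2.973e+04 s = 0.3441 d; decay factor exp(−0.17·0.3441) = 0.9432.
So the concentration just after mixing may be at most 0.039/0.9432 = 0.04135 mg/L.
Mass balance: 0.04135·30.25 = 0.849·Cₑ + 29.4·0.00238.
Cₑ = (1.251 − 0.06997) / 0.849 = 1.391 mg/L.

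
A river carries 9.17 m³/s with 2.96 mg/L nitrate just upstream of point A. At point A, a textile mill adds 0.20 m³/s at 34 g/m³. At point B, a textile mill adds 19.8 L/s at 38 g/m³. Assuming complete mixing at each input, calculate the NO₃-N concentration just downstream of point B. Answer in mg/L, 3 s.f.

3.70 mg/L

After input A: C = (9.17·2.96 + 0.2·34) / 9.37 = 3.623 mg/L.
19.8 L/s = 0.0198 m³/s.
After input B: C = (9.37·3.623 + 0.0198·38) / 9.39 = 3.695 mg/L.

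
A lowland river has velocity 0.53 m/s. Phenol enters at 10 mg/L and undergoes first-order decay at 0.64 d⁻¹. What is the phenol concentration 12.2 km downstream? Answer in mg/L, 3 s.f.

Travel time t = 12.2 km / 0.53 m/s = 1.22e+04/0.53 = 2.302e+04 s = 0.2664 d.
First-order decay: C = 10·exp(−0.64·0.2664) = 10·0.8432 = 8.432 mg/L.

8.43 mg/L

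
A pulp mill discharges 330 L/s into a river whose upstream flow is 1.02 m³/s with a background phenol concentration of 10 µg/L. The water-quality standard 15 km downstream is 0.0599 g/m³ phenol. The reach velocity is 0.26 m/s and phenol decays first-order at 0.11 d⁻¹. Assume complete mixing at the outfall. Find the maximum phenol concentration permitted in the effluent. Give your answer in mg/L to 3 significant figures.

330 L/s = 0.33 m³/s.
10 µg/L = 0.01 mg/L.
Travel time to the compliance point: t = 1.5e+04/0.26 = 5.769e+04 s = 0.6677 d; decay factor exp(−0.11·0.6677) = 0.9292.
So the concentration just after mixing may be at most 0.0599/0.9292 = 0.06447 mg/L.
Mass balance: 0.06447·1.35 = 0.33·Cₑ + 1.02·0.01.
Cₑ = (0.08703 − 0.0102) / 0.33 = 0.2328 mg/L.

0.233 mg/L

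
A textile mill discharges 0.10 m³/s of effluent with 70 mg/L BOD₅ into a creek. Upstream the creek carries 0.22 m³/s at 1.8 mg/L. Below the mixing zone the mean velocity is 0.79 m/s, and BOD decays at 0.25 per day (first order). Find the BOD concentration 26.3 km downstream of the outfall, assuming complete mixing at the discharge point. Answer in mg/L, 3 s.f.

21.0 mg/L

After complete mixing, C₀ = (0.1·70 + 0.22·1.8) / 0.32 = 23.11 mg/L.
Travel time t = 2.63e+04 m / 0.79 m/s = 3.329e+04 s = 0.3853 d.
C = 23.11·exp(−0.25·0.3853) = 23.11·0.9082 = 20.99 mg/L.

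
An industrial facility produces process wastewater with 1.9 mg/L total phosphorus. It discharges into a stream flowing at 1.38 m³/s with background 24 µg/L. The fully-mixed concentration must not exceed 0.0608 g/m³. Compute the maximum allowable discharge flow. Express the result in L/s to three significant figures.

27.6 L/s

24 µg/L = 0.024 mg/L.
Mass balance at complete mixing: C_std·(Q_w + Q_r) = Q_w·C_e + Q_r·C_b.
Rearranging, Q_w = Q_r·(C_std − C_b)/(C_e − C_std) = 1.38·(0.0608 − 0.024) / (1.9 − 0.0608) = 0.02761 m³/s.
= 27.61 L/s.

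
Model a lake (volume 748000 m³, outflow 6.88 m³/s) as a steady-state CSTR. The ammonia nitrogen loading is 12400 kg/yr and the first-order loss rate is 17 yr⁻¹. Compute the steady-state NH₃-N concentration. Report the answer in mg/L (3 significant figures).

0.0540 mg/L

Outflow Q = 6.88 m³/s × 3.156e+07 s/yr = 2.171e+08 m³/yr.
Steady-state CSTR mass balance: W = Q·C + k·V·C, so C = W/(Q + kV).
Q + kV = 2.171e+08 + 17·748000 = 2.298e+08 m³/yr.
C = 12400/2.298e+08 = 5.395e-05 kg/m³ = 0.05395 mg/L.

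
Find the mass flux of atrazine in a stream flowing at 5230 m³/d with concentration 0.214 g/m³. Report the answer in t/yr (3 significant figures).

5230 m³/d = 0.06053 m³/s.
Mass flux = Q·C = 0.06053 m³/s × 0.214 g/m³ = 0.01295 g/s.
= 0.01295 g/s × 31.56 = 0.4088 t/yr.

0.409 t/yr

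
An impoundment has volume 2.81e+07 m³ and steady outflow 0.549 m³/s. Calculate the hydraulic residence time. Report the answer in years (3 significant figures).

1.62 yr

Q = 0.549 m³/s × 3.156e+07 s/yr = 1.733e+07 m³/yr.
Hydraulic residence time τ = V/Q = 2.81e+07/1.733e+07 = 1.622 yr.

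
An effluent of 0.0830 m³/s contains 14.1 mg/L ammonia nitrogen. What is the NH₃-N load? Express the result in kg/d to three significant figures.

Mass flux = Q·C = 0.083 m³/s × 14.1 g/m³ = 1.17 g/s.
= 1.17 g/s × 86.4 = 101.1 kg/d.

101 kg/d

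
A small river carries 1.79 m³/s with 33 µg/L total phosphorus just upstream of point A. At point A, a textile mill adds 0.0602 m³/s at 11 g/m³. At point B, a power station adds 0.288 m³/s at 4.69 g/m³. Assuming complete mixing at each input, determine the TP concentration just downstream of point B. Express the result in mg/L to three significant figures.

0.969 mg/L

33 µg/L = 0.033 mg/L.
After input A: C = (1.79·0.033 + 0.0602·11) / 1.85 = 0.3898 mg/L.
After input B: C = (1.85·0.3898 + 0.288·4.69) / 2.138 = 0.969 mg/L.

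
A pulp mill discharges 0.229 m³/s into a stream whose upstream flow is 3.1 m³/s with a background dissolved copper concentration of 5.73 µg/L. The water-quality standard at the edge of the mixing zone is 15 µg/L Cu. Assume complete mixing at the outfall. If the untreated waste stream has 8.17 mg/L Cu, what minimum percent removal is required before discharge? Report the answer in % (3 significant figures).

98.3 %

5.73 µg/L = 0.00573 mg/L.
15 µg/L = 0.015 mg/L.
Mass balance: 0.015·3.329 = 0.229·Cₑ + 3.1·0.00573.
Cₑ = (0.04994 − 0.01776) / 0.229 = 0.1405 mg/L.
Required removal = 1 − 0.1405/8.17 = 98.28 %.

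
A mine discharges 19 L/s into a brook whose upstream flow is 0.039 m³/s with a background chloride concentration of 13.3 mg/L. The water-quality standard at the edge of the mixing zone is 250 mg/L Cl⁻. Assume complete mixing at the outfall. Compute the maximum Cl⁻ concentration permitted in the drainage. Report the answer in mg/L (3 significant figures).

19 L/s = 0.019 m³/s.
Mass balance: 250·0.058 = 0.019·Cₑ + 0.039·13.3.
Cₑ = (14.5 − 0.5187) / 0.019 = 735.9 mg/L.

736 mg/L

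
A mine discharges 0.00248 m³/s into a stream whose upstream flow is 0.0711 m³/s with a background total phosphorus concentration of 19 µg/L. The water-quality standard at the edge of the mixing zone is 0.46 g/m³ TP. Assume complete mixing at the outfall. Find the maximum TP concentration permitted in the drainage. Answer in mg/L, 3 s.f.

19 µg/L = 0.019 mg/L.
Mass balance: 0.46·0.07358 = 0.00248·Cₑ + 0.0711·0.019.
Cₑ = (0.03385 − 0.001351) / 0.00248 = 13.1 mg/L.

13.1 mg/L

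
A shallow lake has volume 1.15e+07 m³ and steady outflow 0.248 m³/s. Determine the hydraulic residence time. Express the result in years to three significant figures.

Q = 0.248 m³/s × 3.156e+07 s/yr = 7.826e+06 m³/yr.
Hydraulic residence time τ = V/Q = 1.15e+07/7.826e+06 = 1.469 yr.

1.47 yr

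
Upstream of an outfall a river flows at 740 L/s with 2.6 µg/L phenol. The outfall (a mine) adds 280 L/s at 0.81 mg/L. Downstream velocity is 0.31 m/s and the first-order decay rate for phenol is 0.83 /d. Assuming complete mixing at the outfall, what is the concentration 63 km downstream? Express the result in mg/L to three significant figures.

280 L/s = 0.28 m³/s.
740 L/s = 0.74 m³/s.
2.6 µg/L = 0.0026 mg/L.
After complete mixing, C₀ = (0.28·0.81 + 0.74·0.0026) / 1.02 = 0.2242 mg/L.
Travel time t = 6.3e+04 m / 0.31 m/s = 2.032e+05 s = 2.352 d.
C = 0.2242·exp(−0.83·2.352) = 0.2242·0.1419 = 0.03183 mg/L.

0.0318 mg/L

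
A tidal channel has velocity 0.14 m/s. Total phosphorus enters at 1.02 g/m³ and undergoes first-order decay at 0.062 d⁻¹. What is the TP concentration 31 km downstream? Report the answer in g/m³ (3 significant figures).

Travel time t = 31 km / 0.14 m/s = 3.1e+04/0.14 = 2.214e+05 s = 2.563 d.
First-order decay: C = 1.02·exp(−0.062·2.563) = 1.02·0.8531 = 0.8701 g/m³.

0.870 g/m³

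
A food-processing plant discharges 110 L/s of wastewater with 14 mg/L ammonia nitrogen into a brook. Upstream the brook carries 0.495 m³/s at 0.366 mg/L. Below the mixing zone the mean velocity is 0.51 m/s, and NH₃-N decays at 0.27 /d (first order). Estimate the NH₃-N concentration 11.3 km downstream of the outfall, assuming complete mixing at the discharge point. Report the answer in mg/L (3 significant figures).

2.65 mg/L

110 L/s = 0.11 m³/s.
After complete mixing, C₀ = (0.11·14 + 0.495·0.366) / 0.605 = 2.845 mg/L.
Travel time t = 1.13e+04 m / 0.51 m/s = 2.216e+04 s = 0.2564 d.
C = 2.845·exp(−0.27·0.2564) = 2.845·0.9331 = 2.655 mg/L.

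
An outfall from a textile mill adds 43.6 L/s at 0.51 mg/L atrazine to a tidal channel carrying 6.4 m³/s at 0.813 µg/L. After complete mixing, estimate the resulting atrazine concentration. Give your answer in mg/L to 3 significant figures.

43.6 L/s = 0.0436 m³/s.
0.813 µg/L = 0.000813 mg/L.
Flow-weighted mixing gives C = (0.0436·0.51 + 6.4·0.000813) / (0.0436 + 6.4) = 0.02744/6.444 = 0.004258 mg/L.

0.00426 mg/L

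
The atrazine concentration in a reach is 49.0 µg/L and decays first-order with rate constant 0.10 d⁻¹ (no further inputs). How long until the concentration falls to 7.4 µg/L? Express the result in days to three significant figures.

t = ln(C₀/C)/k = ln(49.0/7.4)/0.10 = 1.89/0.10 = 18.9 d.

18.9 d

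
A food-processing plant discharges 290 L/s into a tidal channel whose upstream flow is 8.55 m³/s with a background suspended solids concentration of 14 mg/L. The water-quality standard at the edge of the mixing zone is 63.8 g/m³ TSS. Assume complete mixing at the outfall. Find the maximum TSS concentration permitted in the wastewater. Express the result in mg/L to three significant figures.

1530 mg/L

290 L/s = 0.29 m³/s.
Mass balance: 63.8·8.84 = 0.29·Cₑ + 8.55·14.
Cₑ = (564 − 119.7) / 0.29 = 1532 mg/L.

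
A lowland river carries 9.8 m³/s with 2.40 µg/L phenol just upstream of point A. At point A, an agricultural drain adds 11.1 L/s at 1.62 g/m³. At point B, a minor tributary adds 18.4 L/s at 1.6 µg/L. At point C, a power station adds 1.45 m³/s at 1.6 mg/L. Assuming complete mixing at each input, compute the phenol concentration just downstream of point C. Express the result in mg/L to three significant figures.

2.40 µg/L = 0.0024 mg/L.
11.1 L/s = 0.0111 m³/s.
After input A: C = (9.8·0.0024 + 0.0111·1.62) / 9.811 = 0.00423 mg/L.
18.4 L/s = 0.0184 m³/s.
1.6 µg/L = 0.0016 mg/L.
After input B: C = (9.811·0.00423 + 0.0184·0.0016) / 9.83 = 0.004225 mg/L.
After input C: C = (9.83·0.004225 + 1.45·1.6) / 11.28 = 0.2094 mg/L.

0.209 mg/L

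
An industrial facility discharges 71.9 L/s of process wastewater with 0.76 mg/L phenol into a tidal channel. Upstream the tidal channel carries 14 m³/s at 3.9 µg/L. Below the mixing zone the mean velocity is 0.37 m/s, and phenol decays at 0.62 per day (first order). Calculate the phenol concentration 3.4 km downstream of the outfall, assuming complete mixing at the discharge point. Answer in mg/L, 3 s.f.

0.00727 mg/L

71.9 L/s = 0.0719 m³/s.
3.9 µg/L = 0.0039 mg/L.
After complete mixing, C₀ = (0.0719·0.76 + 14·0.0039) / 14.07 = 0.007763 mg/L.
Travel time t = 3400 m / 0.37 m/s = 9189 s = 0.1064 d.
C = 0.007763·exp(−0.62·0.1064) = 0.007763·0.9362 = 0.007268 mg/L.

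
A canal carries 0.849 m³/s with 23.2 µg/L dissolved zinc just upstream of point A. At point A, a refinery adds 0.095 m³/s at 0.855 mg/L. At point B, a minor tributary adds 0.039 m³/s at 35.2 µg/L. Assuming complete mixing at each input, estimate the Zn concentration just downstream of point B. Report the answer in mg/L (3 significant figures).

0.104 mg/L

23.2 µg/L = 0.0232 mg/L.
After input A: C = (0.849·0.0232 + 0.095·0.855) / 0.944 = 0.1069 mg/L.
35.2 µg/L = 0.0352 mg/L.
After input B: C = (0.944·0.1069 + 0.039·0.0352) / 0.983 = 0.1041 mg/L.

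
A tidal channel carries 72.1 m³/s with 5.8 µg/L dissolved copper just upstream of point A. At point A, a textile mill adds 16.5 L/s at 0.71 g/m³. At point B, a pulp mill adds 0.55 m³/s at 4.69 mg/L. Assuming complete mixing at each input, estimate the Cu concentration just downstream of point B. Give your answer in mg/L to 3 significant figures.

5.8 µg/L = 0.0058 mg/L.
16.5 L/s = 0.0165 m³/s.
After input A: C = (72.1·0.0058 + 0.0165·0.71) / 72.12 = 0.005961 mg/L.
After input B: C = (72.12·0.005961 + 0.55·4.69) / 72.67 = 0.04141 mg/L.

0.0414 mg/L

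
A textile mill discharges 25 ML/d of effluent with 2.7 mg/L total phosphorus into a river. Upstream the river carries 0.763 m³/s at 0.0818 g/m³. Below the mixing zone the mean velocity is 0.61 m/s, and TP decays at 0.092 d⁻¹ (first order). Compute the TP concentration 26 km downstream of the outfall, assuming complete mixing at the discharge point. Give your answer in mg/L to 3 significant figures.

0.766 mg/L

25 ML/d = 0.2894 m³/s.
After complete mixing, C₀ = (0.2894·2.7 + 0.763·0.0818) / 1.052 = 0.8017 mg/L.
Travel time t = 2.6e+04 m / 0.61 m/s = 4.262e+04 s = 0.4933 d.
C = 0.8017·exp(−0.092·0.4933) = 0.8017·0.9556 = 0.7661 mg/L.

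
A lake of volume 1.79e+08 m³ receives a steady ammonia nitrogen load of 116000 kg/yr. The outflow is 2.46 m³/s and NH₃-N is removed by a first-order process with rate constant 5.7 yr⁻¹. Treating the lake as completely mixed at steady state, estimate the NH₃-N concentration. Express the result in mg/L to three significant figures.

0.106 mg/L

Outflow Q = 2.46 m³/s × 3.156e+07 s/yr = 7.763e+07 m³/yr.
Steady-state CSTR mass balance: W = Q·C + k·V·C, so C = W/(Q + kV).
Q + kV = 7.763e+07 + 5.7·1.79e+08 = 1.098e+09 m³/yr.
C = 116000/1.098e+09 = 0.0001057 kg/m³ = 0.1057 mg/L.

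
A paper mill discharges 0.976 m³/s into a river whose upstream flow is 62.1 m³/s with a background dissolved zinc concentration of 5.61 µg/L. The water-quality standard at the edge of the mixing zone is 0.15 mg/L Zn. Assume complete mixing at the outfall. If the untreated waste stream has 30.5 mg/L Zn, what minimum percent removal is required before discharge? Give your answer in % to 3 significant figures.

69.4 %

5.61 µg/L = 0.00561 mg/L.
Mass balance: 0.15·63.08 = 0.976·Cₑ + 62.1·0.00561.
Cₑ = (9.461 − 0.3484) / 0.976 = 9.337 mg/L.
Required removal = 1 − 9.337/30.5 = 69.39 %.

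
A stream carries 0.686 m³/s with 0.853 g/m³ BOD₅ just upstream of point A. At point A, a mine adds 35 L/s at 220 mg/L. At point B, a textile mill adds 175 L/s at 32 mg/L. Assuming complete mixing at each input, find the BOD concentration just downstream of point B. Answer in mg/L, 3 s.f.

15.5 mg/L

35 L/s = 0.035 m³/s.
After input A: C = (0.686·0.853 + 0.035·220) / 0.721 = 11.49 mg/L.
175 L/s = 0.175 m³/s.
After input B: C = (0.721·11.49 + 0.175·32) / 0.896 = 15.5 mg/L.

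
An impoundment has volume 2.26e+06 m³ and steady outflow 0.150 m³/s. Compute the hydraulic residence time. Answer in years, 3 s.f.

0.477 yr

Q = 0.150 m³/s × 3.156e+07 s/yr = 4.734e+06 m³/yr.
Hydraulic residence time τ = V/Q = 2.26e+06/4.734e+06 = 0.4774 yr.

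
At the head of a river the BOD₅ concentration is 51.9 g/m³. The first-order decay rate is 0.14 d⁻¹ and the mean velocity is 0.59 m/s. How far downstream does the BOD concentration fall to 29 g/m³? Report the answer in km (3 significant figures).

212 km

From C = C₀·e^(−kt), t = ln(C₀/C)/k = ln(51.9/29)/0.14 = 0.582/0.14 = 4.157 d.
Distance = v·t = 0.59 m/s × 3.592e+05 s = 2.119e+05 m = 211.9 km.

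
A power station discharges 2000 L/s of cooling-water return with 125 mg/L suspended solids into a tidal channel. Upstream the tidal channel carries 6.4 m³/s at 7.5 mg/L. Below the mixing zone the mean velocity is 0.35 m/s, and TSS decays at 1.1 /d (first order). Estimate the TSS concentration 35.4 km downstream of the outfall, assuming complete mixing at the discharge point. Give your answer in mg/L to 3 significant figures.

9.79 mg/L

2000 L/s = 2 m³/s.
After complete mixing, C₀ = (2·125 + 6.4·7.5) / 8.4 = 35.48 mg/L.
Travel time t = 3.54e+04 m / 0.35 m/s = 1.011e+05 s = 1.171 d.
C = 35.48·exp(−1.1·1.171) = 35.48·0.2759 = 9.788 mg/L.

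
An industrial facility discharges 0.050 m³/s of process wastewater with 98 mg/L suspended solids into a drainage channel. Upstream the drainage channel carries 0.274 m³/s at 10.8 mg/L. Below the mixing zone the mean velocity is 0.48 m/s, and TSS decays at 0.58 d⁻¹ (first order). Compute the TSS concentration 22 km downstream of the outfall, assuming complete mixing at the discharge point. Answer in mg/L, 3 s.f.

After complete mixing, C₀ = (0.05·98 + 0.274·10.8) / 0.324 = 24.26 mg/L.
Travel time t = 2.2e+04 m / 0.48 m/s = 4.583e+04 s = 0.5305 d.
C = 24.26·exp(−0.58·0.5305) = 24.26·0.7352 = 17.83 mg/L.

17.8 mg/L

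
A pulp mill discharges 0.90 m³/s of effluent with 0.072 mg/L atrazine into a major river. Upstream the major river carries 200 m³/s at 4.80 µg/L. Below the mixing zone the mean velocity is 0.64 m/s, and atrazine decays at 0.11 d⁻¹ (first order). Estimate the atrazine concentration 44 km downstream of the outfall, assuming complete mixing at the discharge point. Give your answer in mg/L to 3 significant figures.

4.80 µg/L = 0.0048 mg/L.
After complete mixing, C₀ = (0.9·0.072 + 200·0.0048) / 200.9 = 0.005101 mg/L.
Travel time t = 4.4e+04 m / 0.64 m/s = 6.875e+04 s = 0.7957 d.
C = 0.005101·exp(−0.11·0.7957) = 0.005101·0.9162 = 0.004674 mg/L.

0.00467 mg/L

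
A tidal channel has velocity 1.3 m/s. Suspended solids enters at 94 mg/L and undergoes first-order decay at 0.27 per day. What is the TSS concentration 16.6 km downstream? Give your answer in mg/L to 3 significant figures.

90.3 mg/L

Travel time t = 16.6 km / 1.3 m/s = 1.66e+04/1.3 = 1.277e+04 s = 0.1478 d.
First-order decay: C = 94·exp(−0.27·0.1478) = 94·0.9609 = 90.32 mg/L.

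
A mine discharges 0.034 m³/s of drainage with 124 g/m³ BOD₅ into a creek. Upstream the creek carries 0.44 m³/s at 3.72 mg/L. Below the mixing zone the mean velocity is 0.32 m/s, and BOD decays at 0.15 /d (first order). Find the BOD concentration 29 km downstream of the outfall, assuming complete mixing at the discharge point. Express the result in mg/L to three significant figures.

10.6 mg/L

After complete mixing, C₀ = (0.034·124 + 0.44·3.72) / 0.474 = 12.35 mg/L.
Travel time t = 2.9e+04 m / 0.32 m/s = 9.062e+04 s = 1.049 d.
C = 12.35·exp(−0.15·1.049) = 12.35·0.8544 = 10.55 mg/L.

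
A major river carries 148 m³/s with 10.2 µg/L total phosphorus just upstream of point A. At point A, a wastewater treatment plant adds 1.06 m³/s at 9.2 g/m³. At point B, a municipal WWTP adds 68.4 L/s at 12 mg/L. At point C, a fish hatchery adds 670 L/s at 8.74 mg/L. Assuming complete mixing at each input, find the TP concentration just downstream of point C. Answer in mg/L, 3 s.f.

0.120 mg/L

10.2 µg/L = 0.0102 mg/L.
After input A: C = (148·0.0102 + 1.06·9.2) / 149.1 = 0.07555 mg/L.
68.4 L/s = 0.0684 m³/s.
After input B: C = (149.1·0.07555 + 0.0684·12) / 149.1 = 0.08102 mg/L.
670 L/s = 0.67 m³/s.
After input C: C = (149.1·0.08102 + 0.67·8.74) / 149.8 = 0.1197 mg/L.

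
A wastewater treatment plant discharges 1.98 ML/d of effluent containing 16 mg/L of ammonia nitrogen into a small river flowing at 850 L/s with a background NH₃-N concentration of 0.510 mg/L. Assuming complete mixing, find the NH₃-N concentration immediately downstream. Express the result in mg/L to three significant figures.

1.98 ML/d = 0.02292 m³/s.
850 L/s = 0.85 m³/s.
Flow-weighted mixing gives C = (0.02292·16 + 0.85·0.51) / (0.02292 + 0.85) = 0.8002/0.8729 = 0.9167 mg/L.

0.917 mg/L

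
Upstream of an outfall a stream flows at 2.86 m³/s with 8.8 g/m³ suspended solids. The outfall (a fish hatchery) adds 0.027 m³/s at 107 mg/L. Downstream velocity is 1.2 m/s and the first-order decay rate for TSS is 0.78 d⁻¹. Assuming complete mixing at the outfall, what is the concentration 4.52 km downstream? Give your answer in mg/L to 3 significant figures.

9.39 mg/L

After complete mixing, C₀ = (0.027·107 + 2.86·8.8) / 2.887 = 9.718 mg/L.
Travel time t = 4520 m / 1.2 m/s = 3767 s = 0.0436 d.
C = 9.718·exp(−0.78·0.0436) = 9.718·0.9666 = 9.393 mg/L.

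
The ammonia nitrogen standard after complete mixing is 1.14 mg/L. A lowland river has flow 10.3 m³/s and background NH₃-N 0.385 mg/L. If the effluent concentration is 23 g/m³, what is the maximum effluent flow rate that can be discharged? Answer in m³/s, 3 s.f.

0.356 m³/s

Mass balance at complete mixing: C_std·(Q_w + Q_r) = Q_w·C_e + Q_r·C_b.
Rearranging, Q_w = Q_r·(C_std − C_b)/(C_e − C_std) = 10.3·(1.14 − 0.385) / (23 − 1.14) = 0.3557 m³/s.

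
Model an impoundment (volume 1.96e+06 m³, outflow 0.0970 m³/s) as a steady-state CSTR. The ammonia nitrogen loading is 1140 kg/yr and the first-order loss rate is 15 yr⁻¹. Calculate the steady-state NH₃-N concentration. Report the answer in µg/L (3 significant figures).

35.1 µg/L

Outflow Q = 0.0970 m³/s × 3.156e+07 s/yr = 3.061e+06 m³/yr.
Steady-state CSTR mass balance: W = Q·C + k·V·C, so C = W/(Q + kV).
Q + kV = 3.061e+06 + 15·1.96e+06 = 3.246e+07 m³/yr.
C = 1140/3.246e+07 = 3.512e-05 kg/m³ = 0.03512 mg/L = 35.12 µg/L.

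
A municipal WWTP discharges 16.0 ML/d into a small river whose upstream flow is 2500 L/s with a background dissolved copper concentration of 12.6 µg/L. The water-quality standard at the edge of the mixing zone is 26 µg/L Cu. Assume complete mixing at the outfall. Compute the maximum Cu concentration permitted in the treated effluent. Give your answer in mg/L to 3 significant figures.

0.207 mg/L

16.0 ML/d = 0.1852 m³/s.
2500 L/s = 2.5 m³/s.
12.6 µg/L = 0.0126 mg/L.
26 µg/L = 0.026 mg/L.
Mass balance: 0.026·2.685 = 0.1852·Cₑ + 2.5·0.0126.
Cₑ = (0.06981 − 0.0315) / 0.1852 = 0.2069 mg/L.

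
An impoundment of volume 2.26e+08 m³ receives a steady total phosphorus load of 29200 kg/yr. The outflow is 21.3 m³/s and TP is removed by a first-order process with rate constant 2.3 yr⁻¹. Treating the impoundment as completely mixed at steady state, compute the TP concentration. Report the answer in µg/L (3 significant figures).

24.5 µg/L

Outflow Q = 21.3 m³/s × 3.156e+07 s/yr = 6.722e+08 m³/yr.
Steady-state CSTR mass balance: W = Q·C + k·V·C, so C = W/(Q + kV).
Q + kV = 6.722e+08 + 2.3·2.26e+08 = 1.192e+09 m³/yr.
C = 29200/1.192e+09 = 2.45e-05 kg/m³ = 0.0245 mg/L = 24.5 µg/L.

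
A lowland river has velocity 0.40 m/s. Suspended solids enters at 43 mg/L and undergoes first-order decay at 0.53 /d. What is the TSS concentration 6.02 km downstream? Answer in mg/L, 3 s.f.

Travel time t = 6.02 km / 0.40 m/s = 6020/0.40 = 1.505e+04 s = 0.1742 d.
First-order decay: C = 43·exp(−0.53·0.1742) = 43·0.9118 = 39.21 mg/L.

39.2 mg/L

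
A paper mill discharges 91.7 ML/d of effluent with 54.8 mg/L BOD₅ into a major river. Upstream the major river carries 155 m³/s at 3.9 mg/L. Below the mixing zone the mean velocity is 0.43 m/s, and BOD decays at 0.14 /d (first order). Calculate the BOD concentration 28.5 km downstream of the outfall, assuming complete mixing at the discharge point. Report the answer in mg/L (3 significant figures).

3.81 mg/L

91.7 ML/d = 1.061 m³/s.
After complete mixing, C₀ = (1.061·54.8 + 155·3.9) / 156.1 = 4.246 mg/L.
Travel time t = 2.85e+04 m / 0.43 m/s = 6.628e+04 s = 0.7671 d.
C = 4.246·exp(−0.14·0.7671) = 4.246·0.8982 = 3.814 mg/L.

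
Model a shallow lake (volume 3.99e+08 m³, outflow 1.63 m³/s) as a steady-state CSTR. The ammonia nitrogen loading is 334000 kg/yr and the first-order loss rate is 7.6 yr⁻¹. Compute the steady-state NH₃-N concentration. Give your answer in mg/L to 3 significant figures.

Outflow Q = 1.63 m³/s × 3.156e+07 s/yr = 5.144e+07 m³/yr.
Steady-state CSTR mass balance: W = Q·C + k·V·C, so C = W/(Q + kV).
Q + kV = 5.144e+07 + 7.6·3.99e+08 = 3.084e+09 m³/yr.
C = 334000/3.084e+09 = 0.0001083 kg/m³ = 0.1083 mg/L.

0.108 mg/L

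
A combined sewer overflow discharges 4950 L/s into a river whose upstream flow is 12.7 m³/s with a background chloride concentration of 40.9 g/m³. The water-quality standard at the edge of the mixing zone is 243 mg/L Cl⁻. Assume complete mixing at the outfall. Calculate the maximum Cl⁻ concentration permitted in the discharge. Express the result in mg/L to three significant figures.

4950 L/s = 4.95 m³/s.
Mass balance: 243·17.65 = 4.95·Cₑ + 12.7·40.9.
Cₑ = (4289 − 519.4) / 4.95 = 761.5 mg/L.

762 mg/L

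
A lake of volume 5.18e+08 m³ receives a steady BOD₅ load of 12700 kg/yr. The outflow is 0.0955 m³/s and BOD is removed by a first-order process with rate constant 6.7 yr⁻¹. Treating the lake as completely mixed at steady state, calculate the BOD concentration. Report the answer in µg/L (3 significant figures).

3.66 µg/L

Outflow Q = 0.0955 m³/s × 3.156e+07 s/yr = 3.014e+06 m³/yr.
Steady-state CSTR mass balance: W = Q·C + k·V·C, so C = W/(Q + kV).
Q + kV = 3.014e+06 + 6.7·5.18e+08 = 3.474e+09 m³/yr.
C = 12700/3.474e+09 = 3.656e-06 kg/m³ = 0.003656 mg/L = 3.656 µg/L.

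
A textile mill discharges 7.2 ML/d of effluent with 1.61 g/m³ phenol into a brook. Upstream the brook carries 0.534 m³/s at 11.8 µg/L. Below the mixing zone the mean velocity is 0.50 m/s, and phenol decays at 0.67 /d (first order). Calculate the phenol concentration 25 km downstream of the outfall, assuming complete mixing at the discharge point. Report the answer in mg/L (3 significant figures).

7.2 ML/d = 0.08333 m³/s.
11.8 µg/L = 0.0118 mg/L.
After complete mixing, C₀ = (0.08333·1.61 + 0.534·0.0118) / 0.6173 = 0.2275 mg/L.
Travel time t = 2.5e+04 m / 0.50 m/s = 5e+04 s = 0.5787 d.
C = 0.2275·exp(−0.67·0.5787) = 0.2275·0.6786 = 0.1544 mg/L.

0.154 mg/L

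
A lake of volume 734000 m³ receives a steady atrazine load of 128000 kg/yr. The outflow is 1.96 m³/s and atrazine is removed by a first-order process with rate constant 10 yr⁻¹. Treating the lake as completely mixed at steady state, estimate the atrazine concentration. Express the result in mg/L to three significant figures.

Outflow Q = 1.96 m³/s × 3.156e+07 s/yr = 6.185e+07 m³/yr.
Steady-state CSTR mass balance: W = Q·C + k·V·C, so C = W/(Q + kV).
Q + kV = 6.185e+07 + 10·734000 = 6.919e+07 m³/yr.
C = 128000/6.919e+07 = 0.00185 kg/m³ = 1.85 mg/L.

1.85 mg/L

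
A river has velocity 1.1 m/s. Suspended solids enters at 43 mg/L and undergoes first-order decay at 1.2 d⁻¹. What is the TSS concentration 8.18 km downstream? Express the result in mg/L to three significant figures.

38.8 mg/L

Travel time t = 8.18 km / 1.1 m/s = 8180/1.1 = 7436 s = 0.08607 d.
First-order decay: C = 43·exp(−1.2·0.08607) = 43·0.9019 = 38.78 mg/L.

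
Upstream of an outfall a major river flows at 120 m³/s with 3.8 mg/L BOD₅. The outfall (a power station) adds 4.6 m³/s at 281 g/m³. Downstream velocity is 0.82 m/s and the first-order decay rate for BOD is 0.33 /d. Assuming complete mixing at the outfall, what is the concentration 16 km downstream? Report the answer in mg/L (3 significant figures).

After complete mixing, C₀ = (4.6·281 + 120·3.8) / 124.6 = 14.03 mg/L.
Travel time t = 1.6e+04 m / 0.82 m/s = 1.951e+04 s = 0.2258 d.
C = 14.03·exp(−0.33·0.2258) = 14.03·0.9282 = 13.03 mg/L.

13.0 mg/L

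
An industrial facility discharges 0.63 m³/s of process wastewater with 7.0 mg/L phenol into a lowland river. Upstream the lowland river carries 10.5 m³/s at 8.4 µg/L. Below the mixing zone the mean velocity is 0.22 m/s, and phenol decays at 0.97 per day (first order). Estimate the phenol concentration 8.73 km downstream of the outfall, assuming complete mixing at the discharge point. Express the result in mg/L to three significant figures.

0.259 mg/L

8.4 µg/L = 0.0084 mg/L.
After complete mixing, C₀ = (0.63·7 + 10.5·0.0084) / 11.13 = 0.4042 mg/L.
Travel time t = 8730 m / 0.22 m/s = 3.968e+04 s = 0.4593 d.
C = 0.4042·exp(−0.97·0.4593) = 0.4042·0.6405 = 0.2589 mg/L.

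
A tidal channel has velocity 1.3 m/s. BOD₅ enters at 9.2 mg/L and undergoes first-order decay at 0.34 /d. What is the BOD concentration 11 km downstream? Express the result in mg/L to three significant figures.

8.90 mg/L

Travel time t = 11 km / 1.3 m/s = 1.1e+04/1.3 = 8462 s = 0.09793 d.
First-order decay: C = 9.2·exp(−0.34·0.09793) = 9.2·0.9673 = 8.899 mg/L.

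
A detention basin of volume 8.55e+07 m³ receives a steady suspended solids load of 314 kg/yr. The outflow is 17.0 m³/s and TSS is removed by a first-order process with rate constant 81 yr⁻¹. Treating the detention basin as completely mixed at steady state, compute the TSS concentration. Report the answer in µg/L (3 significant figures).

0.0421 µg/L

Outflow Q = 17.0 m³/s × 3.156e+07 s/yr = 5.365e+08 m³/yr.
Steady-state CSTR mass balance: W = Q·C + k·V·C, so C = W/(Q + kV).
Q + kV = 5.365e+08 + 81·8.55e+07 = 7.462e+09 m³/yr.
C = 314/7.462e+09 = 4.208e-08 kg/m³ = 4.208e-05 mg/L = 0.04208 µg/L.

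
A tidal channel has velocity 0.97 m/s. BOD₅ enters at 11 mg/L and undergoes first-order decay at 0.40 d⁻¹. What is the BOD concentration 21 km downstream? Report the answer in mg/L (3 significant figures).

9.95 mg/L

Travel time t = 21 km / 0.97 m/s = 2.1e+04/0.97 = 2.165e+04 s = 0.2506 d.
First-order decay: C = 11·exp(−0.40·0.2506) = 11·0.9046 = 9.951 mg/L.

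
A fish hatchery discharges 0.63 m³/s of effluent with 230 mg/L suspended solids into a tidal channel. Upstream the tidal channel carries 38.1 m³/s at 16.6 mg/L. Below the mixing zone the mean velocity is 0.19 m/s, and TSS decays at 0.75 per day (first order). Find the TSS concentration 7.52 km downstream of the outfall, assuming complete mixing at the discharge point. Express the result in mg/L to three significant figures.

14.2 mg/L

After complete mixing, C₀ = (0.63·230 + 38.1·16.6) / 38.73 = 20.07 mg/L.
Travel time t = 7520 m / 0.19 m/s = 3.958e+04 s = 0.4581 d.
C = 20.07·exp(−0.75·0.4581) = 20.07·0.7092 = 14.24 mg/L.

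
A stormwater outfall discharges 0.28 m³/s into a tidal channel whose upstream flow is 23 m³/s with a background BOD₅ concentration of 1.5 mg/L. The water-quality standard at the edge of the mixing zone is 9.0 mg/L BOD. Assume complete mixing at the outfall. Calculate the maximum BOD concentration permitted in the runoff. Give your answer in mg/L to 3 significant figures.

Mass balance: 9·23.28 = 0.28·Cₑ + 23·1.5.
Cₑ = (209.5 − 34.5) / 0.28 = 625.1 mg/L.

625 mg/L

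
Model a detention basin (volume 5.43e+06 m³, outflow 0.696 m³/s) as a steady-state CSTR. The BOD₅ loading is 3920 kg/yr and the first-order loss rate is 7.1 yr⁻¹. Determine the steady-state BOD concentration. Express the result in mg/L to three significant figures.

Outflow Q = 0.696 m³/s × 3.156e+07 s/yr = 2.196e+07 m³/yr.
Steady-state CSTR mass balance: W = Q·C + k·V·C, so C = W/(Q + kV).
Q + kV = 2.196e+07 + 7.1·5.43e+06 = 6.052e+07 m³/yr.
C = 3920/6.052e+07 = 6.478e-05 kg/m³ = 0.06478 mg/L.

0.0648 mg/L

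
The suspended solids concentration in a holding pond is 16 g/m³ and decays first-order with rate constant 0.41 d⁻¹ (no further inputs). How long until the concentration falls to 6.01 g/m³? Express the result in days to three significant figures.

t = ln(C₀/C)/k = ln(16/6.01)/0.41 = 0.9792/0.41 = 2.388 d.

2.39 d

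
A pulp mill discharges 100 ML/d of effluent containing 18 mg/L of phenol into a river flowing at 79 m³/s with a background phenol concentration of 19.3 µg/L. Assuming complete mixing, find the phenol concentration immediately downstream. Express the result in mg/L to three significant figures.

0.279 mg/L

100 ML/d = 1.157 m³/s.
19.3 µg/L = 0.0193 mg/L.
Flow-weighted mixing gives C = (1.157·18 + 79·0.0193) / (1.157 + 79) = 22.36/80.16 = 0.2789 mg/L.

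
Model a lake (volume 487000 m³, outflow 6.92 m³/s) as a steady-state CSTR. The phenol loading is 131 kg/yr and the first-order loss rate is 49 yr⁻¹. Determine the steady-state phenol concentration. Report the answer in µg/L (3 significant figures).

0.541 µg/L

Outflow Q = 6.92 m³/s × 3.156e+07 s/yr = 2.184e+08 m³/yr.
Steady-state CSTR mass balance: W = Q·C + k·V·C, so C = W/(Q + kV).
Q + kV = 2.184e+08 + 49·487000 = 2.422e+08 m³/yr.
C = 131/2.422e+08 = 5.408e-07 kg/m³ = 0.0005408 mg/L = 0.5408 µg/L.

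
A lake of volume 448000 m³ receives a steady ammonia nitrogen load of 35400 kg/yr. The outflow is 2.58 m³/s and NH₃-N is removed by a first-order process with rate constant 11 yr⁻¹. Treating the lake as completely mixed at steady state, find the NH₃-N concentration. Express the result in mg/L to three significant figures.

Outflow Q = 2.58 m³/s × 3.156e+07 s/yr = 8.142e+07 m³/yr.
Steady-state CSTR mass balance: W = Q·C + k·V·C, so C = W/(Q + kV).
Q + kV = 8.142e+07 + 11·448000 = 8.635e+07 m³/yr.
C = 35400/8.635e+07 = 0.00041 kg/m³ = 0.41 mg/L.

0.410 mg/L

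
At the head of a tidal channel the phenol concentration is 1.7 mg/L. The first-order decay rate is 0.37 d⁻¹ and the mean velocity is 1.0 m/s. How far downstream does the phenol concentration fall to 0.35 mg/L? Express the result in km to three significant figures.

From C = C₀·e^(−kt), t = ln(C₀/C)/k = ln(1.7/0.35)/0.37 = 1.58/0.37 = 4.271 d.
Distance = v·t = 1.0 m/s × 3.691e+05 s = 3.691e+05 m = 369.1 km.

369 km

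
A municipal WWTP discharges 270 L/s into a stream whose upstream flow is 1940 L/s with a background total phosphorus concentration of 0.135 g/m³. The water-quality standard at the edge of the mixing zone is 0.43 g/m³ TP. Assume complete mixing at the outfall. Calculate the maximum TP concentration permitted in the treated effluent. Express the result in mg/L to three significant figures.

2.55 mg/L

270 L/s = 0.27 m³/s.
1940 L/s = 1.94 m³/s.
Mass balance: 0.43·2.21 = 0.27·Cₑ + 1.94·0.135.
Cₑ = (0.9503 − 0.2619) / 0.27 = 2.55 mg/L.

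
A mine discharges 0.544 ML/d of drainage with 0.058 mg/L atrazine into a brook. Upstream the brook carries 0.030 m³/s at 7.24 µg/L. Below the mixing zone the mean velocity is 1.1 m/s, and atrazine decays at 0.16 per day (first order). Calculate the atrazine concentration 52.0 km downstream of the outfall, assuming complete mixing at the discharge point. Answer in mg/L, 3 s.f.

0.544 ML/d = 0.006296 m³/s.
7.24 µg/L = 0.00724 mg/L.
After complete mixing, C₀ = (0.006296·0.058 + 0.03·0.00724) / 0.0363 = 0.01605 mg/L.
Travel time t = 5.2e+04 m / 1.1 m/s = 4.727e+04 s = 0.5471 d.
C = 0.01605·exp(−0.16·0.5471) = 0.01605·0.9162 = 0.0147 mg/L.

0.0147 mg/L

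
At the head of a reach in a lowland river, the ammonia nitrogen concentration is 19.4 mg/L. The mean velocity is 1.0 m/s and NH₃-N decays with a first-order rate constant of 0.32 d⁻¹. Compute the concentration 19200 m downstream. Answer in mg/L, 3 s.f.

Travel time t = 19200 m / 1.0 m/s = 1.92e+04/1.0 = 1.92e+04 s = 0.2222 d.
First-order decay: C = 19.4·exp(−0.32·0.2222) = 19.4·0.9314 = 18.07 mg/L.

18.1 mg/L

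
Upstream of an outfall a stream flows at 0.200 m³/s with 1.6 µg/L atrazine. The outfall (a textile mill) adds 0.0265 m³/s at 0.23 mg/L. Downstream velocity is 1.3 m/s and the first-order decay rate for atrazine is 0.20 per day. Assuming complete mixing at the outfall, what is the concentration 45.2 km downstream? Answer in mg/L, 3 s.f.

0.0261 mg/L

1.6 µg/L = 0.0016 mg/L.
After complete mixing, C₀ = (0.0265·0.23 + 0.2·0.0016) / 0.2265 = 0.02832 mg/L.
Travel time t = 4.52e+04 m / 1.3 m/s = 3.477e+04 s = 0.4024 d.
C = 0.02832·exp(−0.20·0.4024) = 0.02832·0.9227 = 0.02613 mg/L.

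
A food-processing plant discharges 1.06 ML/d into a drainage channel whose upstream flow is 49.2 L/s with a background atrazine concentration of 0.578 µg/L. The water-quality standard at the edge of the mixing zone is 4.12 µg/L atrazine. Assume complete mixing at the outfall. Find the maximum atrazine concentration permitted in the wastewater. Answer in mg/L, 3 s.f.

0.0183 mg/L

1.06 ML/d = 0.01227 m³/s.
49.2 L/s = 0.0492 m³/s.
0.578 µg/L = 0.000578 mg/L.
4.12 µg/L = 0.00412 mg/L.
Mass balance: 0.00412·0.06147 = 0.01227·Cₑ + 0.0492·0.000578.
Cₑ = (0.0002533 − 2.844e-05) / 0.01227 = 0.01832 mg/L.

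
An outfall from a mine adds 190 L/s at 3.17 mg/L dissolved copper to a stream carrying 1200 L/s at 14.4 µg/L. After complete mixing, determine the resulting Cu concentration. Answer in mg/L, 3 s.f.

190 L/s = 0.19 m³/s.
1200 L/s = 1.2 m³/s.
14.4 µg/L = 0.0144 mg/L.
Conservation of mass across the mixing zone: C = (0.19·3.17 + 1.2·0.0144) / (0.19 + 1.2) = 0.6196/1.39 = 0.4457 mg/L.

0.446 mg/L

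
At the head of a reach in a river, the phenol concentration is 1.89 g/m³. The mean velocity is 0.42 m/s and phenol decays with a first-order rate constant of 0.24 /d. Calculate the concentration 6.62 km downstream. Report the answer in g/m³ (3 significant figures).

1.81 g/m³

Travel time t = 6.62 km / 0.42 m/s = 6620/0.42 = 1.576e+04 s = 0.1824 d.
First-order decay: C = 1.89·exp(−0.24·0.1824) = 1.89·0.9572 = 1.809 g/m³.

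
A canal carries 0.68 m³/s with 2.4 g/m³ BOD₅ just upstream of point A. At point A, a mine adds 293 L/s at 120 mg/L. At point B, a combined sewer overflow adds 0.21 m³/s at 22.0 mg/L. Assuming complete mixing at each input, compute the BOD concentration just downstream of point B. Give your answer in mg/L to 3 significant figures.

35.0 mg/L

293 L/s = 0.293 m³/s.
After input A: C = (0.68·2.4 + 0.293·120) / 0.973 = 37.81 mg/L.
After input B: C = (0.973·37.81 + 0.21·22) / 1.183 = 35.01 mg/L.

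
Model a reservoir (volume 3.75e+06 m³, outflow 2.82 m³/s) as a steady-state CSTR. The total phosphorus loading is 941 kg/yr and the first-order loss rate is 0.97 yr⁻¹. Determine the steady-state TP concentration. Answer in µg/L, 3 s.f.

10.2 µg/L

Outflow Q = 2.82 m³/s × 3.156e+07 s/yr = 8.899e+07 m³/yr.
Steady-state CSTR mass balance: W = Q·C + k·V·C, so C = W/(Q + kV).
Q + kV = 8.899e+07 + 0.97·3.75e+06 = 9.263e+07 m³/yr.
C = 941/9.263e+07 = 1.016e-05 kg/m³ = 0.01016 mg/L = 10.16 µg/L.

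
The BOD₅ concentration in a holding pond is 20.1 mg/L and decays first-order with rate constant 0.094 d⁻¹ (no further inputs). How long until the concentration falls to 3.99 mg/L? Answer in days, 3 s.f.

17.2 d

t = ln(C₀/C)/k = ln(20.1/3.99)/0.094 = 1.617/0.094 = 17.2 d.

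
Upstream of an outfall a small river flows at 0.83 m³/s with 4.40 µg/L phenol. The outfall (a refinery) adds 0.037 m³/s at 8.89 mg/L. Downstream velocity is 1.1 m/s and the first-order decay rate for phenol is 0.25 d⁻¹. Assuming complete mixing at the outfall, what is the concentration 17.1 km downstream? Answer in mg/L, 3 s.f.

4.40 µg/L = 0.0044 mg/L.
After complete mixing, C₀ = (0.037·8.89 + 0.83·0.0044) / 0.867 = 0.3836 mg/L.
Travel time t = 1.71e+04 m / 1.1 m/s = 1.555e+04 s = 0.1799 d.
C = 0.3836·exp(−0.25·0.1799) = 0.3836·0.956 = 0.3667 mg/L.

0.367 mg/L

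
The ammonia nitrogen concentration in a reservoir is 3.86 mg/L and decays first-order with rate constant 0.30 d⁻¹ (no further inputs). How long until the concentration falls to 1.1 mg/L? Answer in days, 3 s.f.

4.18 d

t = ln(C₀/C)/k = ln(3.86/1.1)/0.30 = 1.255/0.30 = 4.185 d.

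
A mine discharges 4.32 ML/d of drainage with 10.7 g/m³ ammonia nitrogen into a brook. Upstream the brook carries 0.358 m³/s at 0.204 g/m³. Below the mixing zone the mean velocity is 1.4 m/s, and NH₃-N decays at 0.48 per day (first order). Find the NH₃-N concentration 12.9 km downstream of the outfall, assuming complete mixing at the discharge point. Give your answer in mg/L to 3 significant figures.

1.42 mg/L

4.32 ML/d = 0.05 m³/s.
After complete mixing, C₀ = (0.05·10.7 + 0.358·0.204) / 0.408 = 1.49 mg/L.
Travel time t = 1.29e+04 m / 1.4 m/s = 9214 s = 0.1066 d.
C = 1.49·exp(−0.48·0.1066) = 1.49·0.9501 = 1.416 mg/L.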